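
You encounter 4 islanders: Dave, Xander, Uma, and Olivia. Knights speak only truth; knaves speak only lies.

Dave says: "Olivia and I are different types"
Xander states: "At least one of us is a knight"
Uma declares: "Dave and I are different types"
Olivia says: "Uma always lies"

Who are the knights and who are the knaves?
Dave is a knave.
Xander is a knight.
Uma is a knight.
Olivia is a knave.

Verification:
- Dave (knave) says "Olivia and I are different types" - this is FALSE (a lie) because Dave is a knave and Olivia is a knave.
- Xander (knight) says "At least one of us is a knight" - this is TRUE because Xander and Uma are knights.
- Uma (knight) says "Dave and I are different types" - this is TRUE because Uma is a knight and Dave is a knave.
- Olivia (knave) says "Uma always lies" - this is FALSE (a lie) because Uma is a knight.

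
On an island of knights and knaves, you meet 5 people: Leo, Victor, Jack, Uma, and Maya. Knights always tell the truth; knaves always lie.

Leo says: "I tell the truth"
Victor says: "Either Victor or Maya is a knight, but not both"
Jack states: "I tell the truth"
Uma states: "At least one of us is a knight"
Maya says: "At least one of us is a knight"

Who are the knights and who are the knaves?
Leo is a knave.
Victor is a knave.
Jack is a knave.
Uma is a knave.
Maya is a knave.

Verification:
- Leo (knave) says "I tell the truth" - this is FALSE (a lie) because Leo is a knave.
- Victor (knave) says "Either Victor or Maya is a knight, but not both" - this is FALSE (a lie) because Victor is a knave and Maya is a knave.
- Jack (knave) says "I tell the truth" - this is FALSE (a lie) because Jack is a knave.
- Uma (knave) says "At least one of us is a knight" - this is FALSE (a lie) because no one is a knight.
- Maya (knave) says "At least one of us is a knight" - this is FALSE (a lie) because no one is a knight.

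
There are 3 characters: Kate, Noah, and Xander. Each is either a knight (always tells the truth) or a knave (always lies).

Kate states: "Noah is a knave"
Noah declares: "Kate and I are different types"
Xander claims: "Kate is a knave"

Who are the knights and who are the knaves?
Kate is a knave.
Noah is a knight.
Xander is a knight.

Verification:
- Kate (knave) says "Noah is a knave" - this is FALSE (a lie) because Noah is a knight.
- Noah (knight) says "Kate and I are different types" - this is TRUE because Noah is a knight and Kate is a knave.
- Xander (knight) says "Kate is a knave" - this is TRUE because Kate is a knave.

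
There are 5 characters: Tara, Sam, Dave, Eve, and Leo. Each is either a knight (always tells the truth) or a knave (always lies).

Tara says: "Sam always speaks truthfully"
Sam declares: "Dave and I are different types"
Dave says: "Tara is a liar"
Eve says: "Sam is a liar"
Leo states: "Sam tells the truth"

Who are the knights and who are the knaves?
Tara is a knight.
Sam is a knight.
Dave is a knave.
Eve is a knave.
Leo is a knight.

Verification:
- Tara (knight) says "Sam always speaks truthfully" - this is TRUE because Sam is a knight.
- Sam (knight) says "Dave and I are different types" - this is TRUE because Sam is a knight and Dave is a knave.
- Dave (knave) says "Tara is a liar" - this is FALSE (a lie) because Tara is a knight.
- Eve (knave) says "Sam is a liar" - this is FALSE (a lie) because Sam is a knight.
- Leo (knight) says "Sam tells the truth" - this is TRUE because Sam is a knight.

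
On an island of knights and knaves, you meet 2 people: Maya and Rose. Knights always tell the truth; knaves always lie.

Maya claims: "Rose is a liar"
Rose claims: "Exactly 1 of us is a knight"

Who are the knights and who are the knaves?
Maya is a knave.
Rose is a knight.

Verification:
- Maya (knave) says "Rose is a liar" - this is FALSE (a lie) because Rose is a knight.
- Rose (knight) says "Exactly 1 of us is a knight" - this is TRUE because there are 1 knights.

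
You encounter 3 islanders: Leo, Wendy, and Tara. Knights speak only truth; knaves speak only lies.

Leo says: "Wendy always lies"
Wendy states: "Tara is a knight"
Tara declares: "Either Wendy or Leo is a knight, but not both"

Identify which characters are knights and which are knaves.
Leo is a knave.
Wendy is a knight.
Tara is a knight.

Verification:
- Leo (knave) says "Wendy always lies" - this is FALSE (a lie) because Wendy is a knight.
- Wendy (knight) says "Tara is a knight" - this is TRUE because Tara is a knight.
- Tara (knight) says "Either Wendy or Leo is a knight, but not both" - this is TRUE because Wendy is a knight and Leo is a knave.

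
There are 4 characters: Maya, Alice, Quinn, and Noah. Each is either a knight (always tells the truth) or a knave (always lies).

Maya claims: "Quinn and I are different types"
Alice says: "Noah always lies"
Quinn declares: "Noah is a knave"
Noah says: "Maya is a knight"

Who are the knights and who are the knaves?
Maya is a knight.
Alice is a knave.
Quinn is a knave.
Noah is a knight.

Verification:
- Maya (knight) says "Quinn and I are different types" - this is TRUE because Maya is a knight and Quinn is a knave.
- Alice (knave) says "Noah always lies" - this is FALSE (a lie) because Noah is a knight.
- Quinn (knave) says "Noah is a knave" - this is FALSE (a lie) because Noah is a knight.
- Noah (knight) says "Maya is a knight" - this is TRUE because Maya is a knight.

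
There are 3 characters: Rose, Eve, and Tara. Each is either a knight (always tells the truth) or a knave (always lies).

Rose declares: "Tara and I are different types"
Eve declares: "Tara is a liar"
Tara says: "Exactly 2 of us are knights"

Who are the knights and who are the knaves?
Rose is a knave.
Eve is a knight.
Tara is a knave.

Verification:
- Rose (knave) says "Tara and I are different types" - this is FALSE (a lie) because Rose is a knave and Tara is a knave.
- Eve (knight) says "Tara is a liar" - this is TRUE because Tara is a knave.
- Tara (knave) says "Exactly 2 of us are knights" - this is FALSE (a lie) because there are 1 knights.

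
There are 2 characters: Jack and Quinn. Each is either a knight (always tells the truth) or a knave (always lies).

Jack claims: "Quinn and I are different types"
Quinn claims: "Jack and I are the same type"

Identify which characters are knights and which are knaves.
Jack is a knight.
Quinn is a knave.

Verification:
- Jack (knight) says "Quinn and I are different types" - this is TRUE because Jack is a knight and Quinn is a knave.
- Quinn (knave) says "Jack and I are the same type" - this is FALSE (a lie) because Quinn is a knave and Jack is a knight.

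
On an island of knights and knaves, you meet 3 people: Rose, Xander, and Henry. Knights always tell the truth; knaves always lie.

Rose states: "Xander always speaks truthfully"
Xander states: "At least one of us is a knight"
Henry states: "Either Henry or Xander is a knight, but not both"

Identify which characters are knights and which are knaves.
Rose is a knave.
Xander is a knave.
Henry is a knave.

Verification:
- Rose (knave) says "Xander always speaks truthfully" - this is FALSE (a lie) because Xander is a knave.
- Xander (knave) says "At least one of us is a knight" - this is FALSE (a lie) because no one is a knight.
- Henry (knave) says "Either Henry or Xander is a knight, but not both" - this is FALSE (a lie) because Henry is a knave and Xander is a knave.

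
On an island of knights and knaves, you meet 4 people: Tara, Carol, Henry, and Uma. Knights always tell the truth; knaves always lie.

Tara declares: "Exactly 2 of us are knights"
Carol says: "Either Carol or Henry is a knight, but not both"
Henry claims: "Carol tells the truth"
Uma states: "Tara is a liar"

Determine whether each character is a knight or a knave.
Tara is a knave.
Carol is a knave.
Henry is a knave.
Uma is a knight.

Verification:
- Tara (knave) says "Exactly 2 of us are knights" - this is FALSE (a lie) because there are 1 knights.
- Carol (knave) says "Either Carol or Henry is a knight, but not both" - this is FALSE (a lie) because Carol is a knave and Henry is a knave.
- Henry (knave) says "Carol tells the truth" - this is FALSE (a lie) because Carol is a knave.
- Uma (knight) says "Tara is a liar" - this is TRUE because Tara is a knave.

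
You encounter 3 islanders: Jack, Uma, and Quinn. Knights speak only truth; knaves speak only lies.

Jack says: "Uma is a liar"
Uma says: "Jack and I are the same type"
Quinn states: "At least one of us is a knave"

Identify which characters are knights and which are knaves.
Jack is a knight.
Uma is a knave.
Quinn is a knight.

Verification:
- Jack (knight) says "Uma is a liar" - this is TRUE because Uma is a knave.
- Uma (knave) says "Jack and I are the same type" - this is FALSE (a lie) because Uma is a knave and Jack is a knight.
- Quinn (knight) says "At least one of us is a knave" - this is TRUE because Uma is a knave.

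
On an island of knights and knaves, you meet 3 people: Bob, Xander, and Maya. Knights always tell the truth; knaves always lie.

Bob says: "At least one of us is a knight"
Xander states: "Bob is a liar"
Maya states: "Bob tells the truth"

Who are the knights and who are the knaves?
Bob is a knight.
Xander is a knave.
Maya is a knight.

Verification:
- Bob (knight) says "At least one of us is a knight" - this is TRUE because Bob and Maya are knights.
- Xander (knave) says "Bob is a liar" - this is FALSE (a lie) because Bob is a knight.
- Maya (knight) says "Bob tells the truth" - this is TRUE because Bob is a knight.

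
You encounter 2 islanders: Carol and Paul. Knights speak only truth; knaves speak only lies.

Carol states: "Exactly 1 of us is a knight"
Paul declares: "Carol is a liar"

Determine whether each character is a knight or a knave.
Carol is a knight.
Paul is a knave.

Verification:
- Carol (knight) says "Exactly 1 of us is a knight" - this is TRUE because there are 1 knights.
- Paul (knave) says "Carol is a liar" - this is FALSE (a lie) because Carol is a knight.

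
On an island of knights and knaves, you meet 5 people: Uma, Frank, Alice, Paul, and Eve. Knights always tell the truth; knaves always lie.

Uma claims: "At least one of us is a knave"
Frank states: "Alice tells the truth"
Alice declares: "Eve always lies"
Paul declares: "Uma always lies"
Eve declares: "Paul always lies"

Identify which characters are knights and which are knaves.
Uma is a knight.
Frank is a knave.
Alice is a knave.
Paul is a knave.
Eve is a knight.

Verification:
- Uma (knight) says "At least one of us is a knave" - this is TRUE because Frank, Alice, and Paul are knaves.
- Frank (knave) says "Alice tells the truth" - this is FALSE (a lie) because Alice is a knave.
- Alice (knave) says "Eve always lies" - this is FALSE (a lie) because Eve is a knight.
- Paul (knave) says "Uma always lies" - this is FALSE (a lie) because Uma is a knight.
- Eve (knight) says "Paul always lies" - this is TRUE because Paul is a knave.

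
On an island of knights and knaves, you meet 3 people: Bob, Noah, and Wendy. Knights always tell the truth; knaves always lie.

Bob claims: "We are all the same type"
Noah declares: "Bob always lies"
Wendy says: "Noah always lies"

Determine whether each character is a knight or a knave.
Bob is a knave.
Noah is a knight.
Wendy is a knave.

Verification:
- Bob (knave) says "We are all the same type" - this is FALSE (a lie) because Noah is a knight and Bob and Wendy are knaves.
- Noah (knight) says "Bob always lies" - this is TRUE because Bob is a knave.
- Wendy (knave) says "Noah always lies" - this is FALSE (a lie) because Noah is a knight.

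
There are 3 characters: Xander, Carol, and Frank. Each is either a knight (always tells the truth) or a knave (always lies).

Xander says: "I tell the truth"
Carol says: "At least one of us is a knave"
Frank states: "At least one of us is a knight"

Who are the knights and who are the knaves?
Xander is a knave.
Carol is a knight.
Frank is a knight.

Verification:
- Xander (knave) says "I tell the truth" - this is FALSE (a lie) because Xander is a knave.
- Carol (knight) says "At least one of us is a knave" - this is TRUE because Xander is a knave.
- Frank (knight) says "At least one of us is a knight" - this is TRUE because Carol and Frank are knights.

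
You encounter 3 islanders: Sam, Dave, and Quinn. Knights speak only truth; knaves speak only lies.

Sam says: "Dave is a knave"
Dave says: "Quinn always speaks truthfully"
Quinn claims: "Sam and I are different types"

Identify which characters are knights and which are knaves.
Sam is a knave.
Dave is a knight.
Quinn is a knight.

Verification:
- Sam (knave) says "Dave is a knave" - this is FALSE (a lie) because Dave is a knight.
- Dave (knight) says "Quinn always speaks truthfully" - this is TRUE because Quinn is a knight.
- Quinn (knight) says "Sam and I are different types" - this is TRUE because Quinn is a knight and Sam is a knave.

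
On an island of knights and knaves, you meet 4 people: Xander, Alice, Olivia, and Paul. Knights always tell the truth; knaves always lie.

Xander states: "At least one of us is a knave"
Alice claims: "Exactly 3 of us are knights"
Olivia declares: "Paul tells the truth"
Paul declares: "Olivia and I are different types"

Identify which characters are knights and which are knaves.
Xander is a knight.
Alice is a knave.
Olivia is a knave.
Paul is a knave.

Verification:
- Xander (knight) says "At least one of us is a knave" - this is TRUE because Alice, Olivia, and Paul are knaves.
- Alice (knave) says "Exactly 3 of us are knights" - this is FALSE (a lie) because there are 1 knights.
- Olivia (knave) says "Paul tells the truth" - this is FALSE (a lie) because Paul is a knave.
- Paul (knave) says "Olivia and I are different types" - this is FALSE (a lie) because Paul is a knave and Olivia is a knave.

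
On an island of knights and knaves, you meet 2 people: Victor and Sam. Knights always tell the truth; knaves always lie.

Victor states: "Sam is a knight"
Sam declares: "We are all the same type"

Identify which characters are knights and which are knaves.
Victor is a knight.
Sam is a knight.

Verification:
- Victor (knight) says "Sam is a knight" - this is TRUE because Sam is a knight.
- Sam (knight) says "We are all the same type" - this is TRUE because Victor and Sam are knights.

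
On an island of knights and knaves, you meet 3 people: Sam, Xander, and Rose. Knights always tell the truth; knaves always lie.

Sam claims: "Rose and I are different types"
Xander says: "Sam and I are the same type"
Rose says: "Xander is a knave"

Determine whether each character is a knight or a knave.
Sam is a knight.
Xander is a knight.
Rose is a knave.

Verification:
- Sam (knight) says "Rose and I are different types" - this is TRUE because Sam is a knight and Rose is a knave.
- Xander (knight) says "Sam and I are the same type" - this is TRUE because Xander is a knight and Sam is a knight.
- Rose (knave) says "Xander is a knave" - this is FALSE (a lie) because Xander is a knight.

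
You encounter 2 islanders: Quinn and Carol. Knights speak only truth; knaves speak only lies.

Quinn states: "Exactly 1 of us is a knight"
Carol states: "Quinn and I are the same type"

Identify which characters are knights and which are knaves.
Quinn is a knight.
Carol is a knave.

Verification:
- Quinn (knight) says "Exactly 1 of us is a knight" - this is TRUE because there are 1 knights.
- Carol (knave) says "Quinn and I are the same type" - this is FALSE (a lie) because Carol is a knave and Quinn is a knight.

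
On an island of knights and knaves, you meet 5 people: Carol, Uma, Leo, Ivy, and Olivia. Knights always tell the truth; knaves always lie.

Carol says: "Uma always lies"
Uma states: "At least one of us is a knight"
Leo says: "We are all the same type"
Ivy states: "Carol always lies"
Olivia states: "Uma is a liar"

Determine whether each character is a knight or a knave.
Carol is a knave.
Uma is a knight.
Leo is a knave.
Ivy is a knight.
Olivia is a knave.

Verification:
- Carol (knave) says "Uma always lies" - this is FALSE (a lie) because Uma is a knight.
- Uma (knight) says "At least one of us is a knight" - this is TRUE because Uma and Ivy are knights.
- Leo (knave) says "We are all the same type" - this is FALSE (a lie) because Uma and Ivy are knights and Carol, Leo, and Olivia are knaves.
- Ivy (knight) says "Carol always lies" - this is TRUE because Carol is a knave.
- Olivia (knave) says "Uma is a liar" - this is FALSE (a lie) because Uma is a knight.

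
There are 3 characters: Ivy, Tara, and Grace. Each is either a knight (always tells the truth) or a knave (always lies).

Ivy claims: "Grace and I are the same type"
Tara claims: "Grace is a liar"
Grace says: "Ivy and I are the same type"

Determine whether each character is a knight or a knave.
Ivy is a knight.
Tara is a knave.
Grace is a knight.

Verification:
- Ivy (knight) says "Grace and I are the same type" - this is TRUE because Ivy is a knight and Grace is a knight.
- Tara (knave) says "Grace is a liar" - this is FALSE (a lie) because Grace is a knight.
- Grace (knight) says "Ivy and I are the same type" - this is TRUE because Grace is a knight and Ivy is a knight.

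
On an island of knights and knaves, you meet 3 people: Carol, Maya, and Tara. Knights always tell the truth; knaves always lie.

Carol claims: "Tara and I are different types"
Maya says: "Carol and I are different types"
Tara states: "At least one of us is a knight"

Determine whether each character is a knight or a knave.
Carol is a knave.
Maya is a knave.
Tara is a knave.

Verification:
- Carol (knave) says "Tara and I are different types" - this is FALSE (a lie) because Carol is a knave and Tara is a knave.
- Maya (knave) says "Carol and I are different types" - this is FALSE (a lie) because Maya is a knave and Carol is a knave.
- Tara (knave) says "At least one of us is a knight" - this is FALSE (a lie) because no one is a knight.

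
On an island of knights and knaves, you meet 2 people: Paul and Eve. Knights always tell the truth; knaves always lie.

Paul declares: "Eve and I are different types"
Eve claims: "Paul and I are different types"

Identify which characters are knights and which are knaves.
Paul is a knave.
Eve is a knave.

Verification:
- Paul (knave) says "Eve and I are different types" - this is FALSE (a lie) because Paul is a knave and Eve is a knave.
- Eve (knave) says "Paul and I are different types" - this is FALSE (a lie) because Eve is a knave and Paul is a knave.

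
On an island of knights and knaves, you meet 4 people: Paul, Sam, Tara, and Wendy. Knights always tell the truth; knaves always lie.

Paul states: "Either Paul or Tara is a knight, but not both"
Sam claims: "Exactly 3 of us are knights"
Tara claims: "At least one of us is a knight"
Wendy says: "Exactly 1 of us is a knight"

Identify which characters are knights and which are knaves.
Paul is a knave.
Sam is a knave.
Tara is a knave.
Wendy is a knave.

Verification:
- Paul (knave) says "Either Paul or Tara is a knight, but not both" - this is FALSE (a lie) because Paul is a knave and Tara is a knave.
- Sam (knave) says "Exactly 3 of us are knights" - this is FALSE (a lie) because there are 0 knights.
- Tara (knave) says "At least one of us is a knight" - this is FALSE (a lie) because no one is a knight.
- Wendy (knave) says "Exactly 1 of us is a knight" - this is FALSE (a lie) because there are 0 knights.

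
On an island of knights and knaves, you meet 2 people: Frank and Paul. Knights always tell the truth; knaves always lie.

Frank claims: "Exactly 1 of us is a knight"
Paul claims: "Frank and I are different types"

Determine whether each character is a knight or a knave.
Frank is a knave.
Paul is a knave.

Verification:
- Frank (knave) says "Exactly 1 of us is a knight" - this is FALSE (a lie) because there are 0 knights.
- Paul (knave) says "Frank and I are different types" - this is FALSE (a lie) because Paul is a knave and Frank is a knave.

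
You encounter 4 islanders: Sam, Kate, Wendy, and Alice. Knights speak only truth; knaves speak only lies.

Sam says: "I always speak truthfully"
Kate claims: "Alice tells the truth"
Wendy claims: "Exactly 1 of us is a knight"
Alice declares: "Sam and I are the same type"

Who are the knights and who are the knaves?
Sam is a knight.
Kate is a knight.
Wendy is a knave.
Alice is a knight.

Verification:
- Sam (knight) says "I always speak truthfully" - this is TRUE because Sam is a knight.
- Kate (knight) says "Alice tells the truth" - this is TRUE because Alice is a knight.
- Wendy (knave) says "Exactly 1 of us is a knight" - this is FALSE (a lie) because there are 3 knights.
- Alice (knight) says "Sam and I are the same type" - this is TRUE because Alice is a knight and Sam is a knight.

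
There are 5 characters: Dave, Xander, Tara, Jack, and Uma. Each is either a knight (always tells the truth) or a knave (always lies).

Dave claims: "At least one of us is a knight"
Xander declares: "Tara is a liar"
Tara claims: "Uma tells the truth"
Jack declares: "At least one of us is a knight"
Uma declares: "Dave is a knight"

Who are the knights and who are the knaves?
Dave is a knight.
Xander is a knave.
Tara is a knight.
Jack is a knight.
Uma is a knight.

Verification:
- Dave (knight) says "At least one of us is a knight" - this is TRUE because Dave, Tara, Jack, and Uma are knights.
- Xander (knave) says "Tara is a liar" - this is FALSE (a lie) because Tara is a knight.
- Tara (knight) says "Uma tells the truth" - this is TRUE because Uma is a knight.
- Jack (knight) says "At least one of us is a knight" - this is TRUE because Dave, Tara, Jack, and Uma are knights.
- Uma (knight) says "Dave is a knight" - this is TRUE because Dave is a knight.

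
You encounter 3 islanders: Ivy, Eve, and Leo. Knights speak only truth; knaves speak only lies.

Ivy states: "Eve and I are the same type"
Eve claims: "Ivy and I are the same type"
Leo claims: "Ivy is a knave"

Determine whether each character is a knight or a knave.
Ivy is a knight.
Eve is a knight.
Leo is a knave.

Verification:
- Ivy (knight) says "Eve and I are the same type" - this is TRUE because Ivy is a knight and Eve is a knight.
- Eve (knight) says "Ivy and I are the same type" - this is TRUE because Eve is a knight and Ivy is a knight.
- Leo (knave) says "Ivy is a knave" - this is FALSE (a lie) because Ivy is a knight.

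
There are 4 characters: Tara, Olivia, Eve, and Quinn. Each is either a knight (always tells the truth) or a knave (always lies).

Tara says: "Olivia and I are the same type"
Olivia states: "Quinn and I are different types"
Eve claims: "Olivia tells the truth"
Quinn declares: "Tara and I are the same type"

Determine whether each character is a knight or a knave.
Tara is a knight.
Olivia is a knight.
Eve is a knight.
Quinn is a knave.

Verification:
- Tara (knight) says "Olivia and I are the same type" - this is TRUE because Tara is a knight and Olivia is a knight.
- Olivia (knight) says "Quinn and I are different types" - this is TRUE because Olivia is a knight and Quinn is a knave.
- Eve (knight) says "Olivia tells the truth" - this is TRUE because Olivia is a knight.
- Quinn (knave) says "Tara and I are the same type" - this is FALSE (a lie) because Quinn is a knave and Tara is a knight.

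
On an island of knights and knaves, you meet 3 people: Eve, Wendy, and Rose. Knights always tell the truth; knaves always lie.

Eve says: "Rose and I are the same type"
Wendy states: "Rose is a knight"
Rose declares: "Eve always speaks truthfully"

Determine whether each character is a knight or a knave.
Eve is a knight.
Wendy is a knight.
Rose is a knight.

Verification:
- Eve (knight) says "Rose and I are the same type" - this is TRUE because Eve is a knight and Rose is a knight.
- Wendy (knight) says "Rose is a knight" - this is TRUE because Rose is a knight.
- Rose (knight) says "Eve always speaks truthfully" - this is TRUE because Eve is a knight.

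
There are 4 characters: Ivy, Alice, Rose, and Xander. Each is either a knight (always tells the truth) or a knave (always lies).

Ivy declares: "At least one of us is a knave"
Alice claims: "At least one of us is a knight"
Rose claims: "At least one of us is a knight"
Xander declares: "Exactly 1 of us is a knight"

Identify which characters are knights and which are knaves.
Ivy is a knight.
Alice is a knight.
Rose is a knight.
Xander is a knave.

Verification:
- Ivy (knight) says "At least one of us is a knave" - this is TRUE because Xander is a knave.
- Alice (knight) says "At least one of us is a knight" - this is TRUE because Ivy, Alice, and Rose are knights.
- Rose (knight) says "At least one of us is a knight" - this is TRUE because Ivy, Alice, and Rose are knights.
- Xander (knave) says "Exactly 1 of us is a knight" - this is FALSE (a lie) because there are 3 knights.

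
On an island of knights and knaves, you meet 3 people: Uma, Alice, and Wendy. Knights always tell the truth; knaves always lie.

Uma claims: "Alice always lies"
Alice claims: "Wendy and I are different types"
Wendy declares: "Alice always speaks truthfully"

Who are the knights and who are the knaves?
Uma is a knight.
Alice is a knave.
Wendy is a knave.

Verification:
- Uma (knight) says "Alice always lies" - this is TRUE because Alice is a knave.
- Alice (knave) says "Wendy and I are different types" - this is FALSE (a lie) because Alice is a knave and Wendy is a knave.
- Wendy (knave) says "Alice always speaks truthfully" - this is FALSE (a lie) because Alice is a knave.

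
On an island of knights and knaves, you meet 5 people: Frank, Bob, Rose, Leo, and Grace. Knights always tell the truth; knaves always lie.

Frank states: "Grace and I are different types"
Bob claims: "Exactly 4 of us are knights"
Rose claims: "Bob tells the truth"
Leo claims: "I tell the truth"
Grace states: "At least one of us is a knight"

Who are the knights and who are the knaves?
Frank is a knave.
Bob is a knave.
Rose is a knave.
Leo is a knave.
Grace is a knave.

Verification:
- Frank (knave) says "Grace and I are different types" - this is FALSE (a lie) because Frank is a knave and Grace is a knave.
- Bob (knave) says "Exactly 4 of us are knights" - this is FALSE (a lie) because there are 0 knights.
- Rose (knave) says "Bob tells the truth" - this is FALSE (a lie) because Bob is a knave.
- Leo (knave) says "I tell the truth" - this is FALSE (a lie) because Leo is a knave.
- Grace (knave) says "At least one of us is a knight" - this is FALSE (a lie) because no one is a knight.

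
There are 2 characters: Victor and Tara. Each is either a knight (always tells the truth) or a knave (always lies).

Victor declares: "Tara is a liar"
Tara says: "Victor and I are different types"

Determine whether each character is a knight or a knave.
Victor is a knave.
Tara is a knight.

Verification:
- Victor (knave) says "Tara is a liar" - this is FALSE (a lie) because Tara is a knight.
- Tara (knight) says "Victor and I are different types" - this is TRUE because Tara is a knight and Victor is a knave.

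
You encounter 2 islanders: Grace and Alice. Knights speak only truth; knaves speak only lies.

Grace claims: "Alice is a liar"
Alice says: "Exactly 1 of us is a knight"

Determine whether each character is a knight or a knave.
Grace is a knave.
Alice is a knight.

Verification:
- Grace (knave) says "Alice is a liar" - this is FALSE (a lie) because Alice is a knight.
- Alice (knight) says "Exactly 1 of us is a knight" - this is TRUE because there are 1 knights.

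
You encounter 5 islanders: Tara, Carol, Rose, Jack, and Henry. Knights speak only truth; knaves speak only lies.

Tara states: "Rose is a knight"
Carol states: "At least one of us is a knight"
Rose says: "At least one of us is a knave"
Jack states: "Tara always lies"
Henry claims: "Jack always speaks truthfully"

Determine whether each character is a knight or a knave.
Tara is a knight.
Carol is a knight.
Rose is a knight.
Jack is a knave.
Henry is a knave.

Verification:
- Tara (knight) says "Rose is a knight" - this is TRUE because Rose is a knight.
- Carol (knight) says "At least one of us is a knight" - this is TRUE because Tara, Carol, and Rose are knights.
- Rose (knight) says "At least one of us is a knave" - this is TRUE because Jack and Henry are knaves.
- Jack (knave) says "Tara always lies" - this is FALSE (a lie) because Tara is a knight.
- Henry (knave) says "Jack always speaks truthfully" - this is FALSE (a lie) because Jack is a knave.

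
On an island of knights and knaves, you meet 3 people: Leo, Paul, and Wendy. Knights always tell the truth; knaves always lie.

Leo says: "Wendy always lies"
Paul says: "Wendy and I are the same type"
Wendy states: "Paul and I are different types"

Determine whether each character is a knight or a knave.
Leo is a knave.
Paul is a knave.
Wendy is a knight.

Verification:
- Leo (knave) says "Wendy always lies" - this is FALSE (a lie) because Wendy is a knight.
- Paul (knave) says "Wendy and I are the same type" - this is FALSE (a lie) because Paul is a knave and Wendy is a knight.
- Wendy (knight) says "Paul and I are different types" - this is TRUE because Wendy is a knight and Paul is a knave.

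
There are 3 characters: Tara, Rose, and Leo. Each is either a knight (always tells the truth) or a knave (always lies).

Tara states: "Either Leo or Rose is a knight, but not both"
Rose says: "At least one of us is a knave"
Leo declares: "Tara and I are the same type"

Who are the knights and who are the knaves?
Tara is a knight.
Rose is a knight.
Leo is a knave.

Verification:
- Tara (knight) says "Either Leo or Rose is a knight, but not both" - this is TRUE because Leo is a knave and Rose is a knight.
- Rose (knight) says "At least one of us is a knave" - this is TRUE because Leo is a knave.
- Leo (knave) says "Tara and I are the same type" - this is FALSE (a lie) because Leo is a knave and Tara is a knight.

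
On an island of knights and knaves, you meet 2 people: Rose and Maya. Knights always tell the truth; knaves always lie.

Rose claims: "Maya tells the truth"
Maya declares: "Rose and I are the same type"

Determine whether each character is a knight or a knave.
Rose is a knight.
Maya is a knight.

Verification:
- Rose (knight) says "Maya tells the truth" - this is TRUE because Maya is a knight.
- Maya (knight) says "Rose and I are the same type" - this is TRUE because Maya is a knight and Rose is a knight.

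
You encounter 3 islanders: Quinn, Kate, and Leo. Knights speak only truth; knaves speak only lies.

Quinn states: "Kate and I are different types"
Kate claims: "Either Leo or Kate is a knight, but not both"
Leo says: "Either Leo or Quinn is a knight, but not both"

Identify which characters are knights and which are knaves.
Quinn is a knave.
Kate is a knave.
Leo is a knave.

Verification:
- Quinn (knave) says "Kate and I are different types" - this is FALSE (a lie) because Quinn is a knave and Kate is a knave.
- Kate (knave) says "Either Leo or Kate is a knight, but not both" - this is FALSE (a lie) because Leo is a knave and Kate is a knave.
- Leo (knave) says "Either Leo or Quinn is a knight, but not both" - this is FALSE (a lie) because Leo is a knave and Quinn is a knave.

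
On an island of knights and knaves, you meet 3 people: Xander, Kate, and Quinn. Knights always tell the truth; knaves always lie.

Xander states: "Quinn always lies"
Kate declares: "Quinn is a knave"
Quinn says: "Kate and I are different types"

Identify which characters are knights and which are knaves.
Xander is a knave.
Kate is a knave.
Quinn is a knight.

Verification:
- Xander (knave) says "Quinn always lies" - this is FALSE (a lie) because Quinn is a knight.
- Kate (knave) says "Quinn is a knave" - this is FALSE (a lie) because Quinn is a knight.
- Quinn (knight) says "Kate and I are different types" - this is TRUE because Quinn is a knight and Kate is a knave.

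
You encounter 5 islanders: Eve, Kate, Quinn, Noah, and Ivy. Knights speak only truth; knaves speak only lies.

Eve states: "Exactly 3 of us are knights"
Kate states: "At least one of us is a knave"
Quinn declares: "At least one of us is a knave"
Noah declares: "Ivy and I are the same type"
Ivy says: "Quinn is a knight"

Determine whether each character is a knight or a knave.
Eve is a knave.
Kate is a knight.
Quinn is a knight.
Noah is a knight.
Ivy is a knight.

Verification:
- Eve (knave) says "Exactly 3 of us are knights" - this is FALSE (a lie) because there are 4 knights.
- Kate (knight) says "At least one of us is a knave" - this is TRUE because Eve is a knave.
- Quinn (knight) says "At least one of us is a knave" - this is TRUE because Eve is a knave.
- Noah (knight) says "Ivy and I are the same type" - this is TRUE because Noah is a knight and Ivy is a knight.
- Ivy (knight) says "Quinn is a knight" - this is TRUE because Quinn is a knight.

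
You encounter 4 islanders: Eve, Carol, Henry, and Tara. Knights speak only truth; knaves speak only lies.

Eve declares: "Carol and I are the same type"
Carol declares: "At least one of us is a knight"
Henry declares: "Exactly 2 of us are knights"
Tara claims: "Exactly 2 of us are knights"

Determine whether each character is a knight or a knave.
Eve is a knave.
Carol is a knight.
Henry is a knave.
Tara is a knave.

Verification:
- Eve (knave) says "Carol and I are the same type" - this is FALSE (a lie) because Eve is a knave and Carol is a knight.
- Carol (knight) says "At least one of us is a knight" - this is TRUE because Carol is a knight.
- Henry (knave) says "Exactly 2 of us are knights" - this is FALSE (a lie) because there are 1 knights.
- Tara (knave) says "Exactly 2 of us are knights" - this is FALSE (a lie) because there are 1 knights.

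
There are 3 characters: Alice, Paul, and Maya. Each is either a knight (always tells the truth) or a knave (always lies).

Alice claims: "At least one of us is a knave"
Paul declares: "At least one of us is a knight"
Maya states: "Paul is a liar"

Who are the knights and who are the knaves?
Alice is a knight.
Paul is a knight.
Maya is a knave.

Verification:
- Alice (knight) says "At least one of us is a knave" - this is TRUE because Maya is a knave.
- Paul (knight) says "At least one of us is a knight" - this is TRUE because Alice and Paul are knights.
- Maya (knave) says "Paul is a liar" - this is FALSE (a lie) because Paul is a knight.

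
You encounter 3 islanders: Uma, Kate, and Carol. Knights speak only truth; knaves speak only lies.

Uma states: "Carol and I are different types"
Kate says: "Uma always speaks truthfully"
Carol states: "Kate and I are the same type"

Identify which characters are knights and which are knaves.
Uma is a knight.
Kate is a knight.
Carol is a knave.

Verification:
- Uma (knight) says "Carol and I are different types" - this is TRUE because Uma is a knight and Carol is a knave.
- Kate (knight) says "Uma always speaks truthfully" - this is TRUE because Uma is a knight.
- Carol (knave) says "Kate and I are the same type" - this is FALSE (a lie) because Carol is a knave and Kate is a knight.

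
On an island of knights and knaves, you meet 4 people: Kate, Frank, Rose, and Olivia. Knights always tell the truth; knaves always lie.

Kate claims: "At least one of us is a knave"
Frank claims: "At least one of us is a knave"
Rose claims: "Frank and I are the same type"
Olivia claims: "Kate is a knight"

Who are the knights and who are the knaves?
Kate is a knight.
Frank is a knight.
Rose is a knave.
Olivia is a knight.

Verification:
- Kate (knight) says "At least one of us is a knave" - this is TRUE because Rose is a knave.
- Frank (knight) says "At least one of us is a knave" - this is TRUE because Rose is a knave.
- Rose (knave) says "Frank and I are the same type" - this is FALSE (a lie) because Rose is a knave and Frank is a knight.
- Olivia (knight) says "Kate is a knight" - this is TRUE because Kate is a knight.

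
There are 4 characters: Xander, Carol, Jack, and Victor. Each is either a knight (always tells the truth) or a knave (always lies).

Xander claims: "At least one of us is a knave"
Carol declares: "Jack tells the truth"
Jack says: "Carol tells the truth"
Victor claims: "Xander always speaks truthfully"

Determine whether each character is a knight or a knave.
Xander is a knight.
Carol is a knave.
Jack is a knave.
Victor is a knight.

Verification:
- Xander (knight) says "At least one of us is a knave" - this is TRUE because Carol and Jack are knaves.
- Carol (knave) says "Jack tells the truth" - this is FALSE (a lie) because Jack is a knave.
- Jack (knave) says "Carol tells the truth" - this is FALSE (a lie) because Carol is a knave.
- Victor (knight) says "Xander always speaks truthfully" - this is TRUE because Xander is a knight.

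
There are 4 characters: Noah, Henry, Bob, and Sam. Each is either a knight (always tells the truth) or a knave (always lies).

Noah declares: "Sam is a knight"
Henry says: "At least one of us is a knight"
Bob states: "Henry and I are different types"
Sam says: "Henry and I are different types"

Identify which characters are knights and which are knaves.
Noah is a knave.
Henry is a knave.
Bob is a knave.
Sam is a knave.

Verification:
- Noah (knave) says "Sam is a knight" - this is FALSE (a lie) because Sam is a knave.
- Henry (knave) says "At least one of us is a knight" - this is FALSE (a lie) because no one is a knight.
- Bob (knave) says "Henry and I are different types" - this is FALSE (a lie) because Bob is a knave and Henry is a knave.
- Sam (knave) says "Henry and I are different types" - this is FALSE (a lie) because Sam is a knave and Henry is a knave.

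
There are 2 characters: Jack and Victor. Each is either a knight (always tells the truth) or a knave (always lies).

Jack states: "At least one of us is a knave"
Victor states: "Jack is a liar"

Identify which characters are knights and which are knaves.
Jack is a knight.
Victor is a knave.

Verification:
- Jack (knight) says "At least one of us is a knave" - this is TRUE because Victor is a knave.
- Victor (knave) says "Jack is a liar" - this is FALSE (a lie) because Jack is a knight.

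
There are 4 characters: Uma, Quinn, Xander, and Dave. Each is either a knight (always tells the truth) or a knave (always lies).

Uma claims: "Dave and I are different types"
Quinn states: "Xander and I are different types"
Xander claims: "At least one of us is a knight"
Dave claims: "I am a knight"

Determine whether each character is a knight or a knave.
Uma is a knave.
Quinn is a knave.
Xander is a knave.
Dave is a knave.

Verification:
- Uma (knave) says "Dave and I are different types" - this is FALSE (a lie) because Uma is a knave and Dave is a knave.
- Quinn (knave) says "Xander and I are different types" - this is FALSE (a lie) because Quinn is a knave and Xander is a knave.
- Xander (knave) says "At least one of us is a knight" - this is FALSE (a lie) because no one is a knight.
- Dave (knave) says "I am a knight" - this is FALSE (a lie) because Dave is a knave.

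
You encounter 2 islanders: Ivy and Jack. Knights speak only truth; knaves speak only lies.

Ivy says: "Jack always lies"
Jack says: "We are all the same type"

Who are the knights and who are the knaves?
Ivy is a knight.
Jack is a knave.

Verification:
- Ivy (knight) says "Jack always lies" - this is TRUE because Jack is a knave.
- Jack (knave) says "We are all the same type" - this is FALSE (a lie) because Ivy is a knight and Jack is a knave.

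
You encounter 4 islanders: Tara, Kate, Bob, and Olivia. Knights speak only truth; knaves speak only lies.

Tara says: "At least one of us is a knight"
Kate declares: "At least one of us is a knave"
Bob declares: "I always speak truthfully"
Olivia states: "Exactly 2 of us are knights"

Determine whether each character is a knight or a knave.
Tara is a knight.
Kate is a knight.
Bob is a knight.
Olivia is a knave.

Verification:
- Tara (knight) says "At least one of us is a knight" - this is TRUE because Tara, Kate, and Bob are knights.
- Kate (knight) says "At least one of us is a knave" - this is TRUE because Olivia is a knave.
- Bob (knight) says "I always speak truthfully" - this is TRUE because Bob is a knight.
- Olivia (knave) says "Exactly 2 of us are knights" - this is FALSE (a lie) because there are 3 knights.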